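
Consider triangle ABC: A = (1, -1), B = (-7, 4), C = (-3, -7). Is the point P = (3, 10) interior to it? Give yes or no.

no

Barycentric coordinates of P: (67/34, 8/17, -49/34).
The three coordinates are positive, positive, negative; a point is interior exactly when all three are positive.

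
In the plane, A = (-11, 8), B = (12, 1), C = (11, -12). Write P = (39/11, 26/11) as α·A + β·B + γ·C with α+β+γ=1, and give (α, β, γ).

(4/11, 6/11, 1/11)

Signed area of the reference triangle: [ABC] = ½·((-11)·(1−(-12)) + 12·(-12−8) + 11·(8−1)) = ½·(-143 − 240 + 77) = -153.
[PBC] = ½·((39/11)·(1−(-12)) + 12·(-12−(26/11)) + 11·(26/11−1)) = ½·(507/11 − 1896/11 + 15) = -612/11, so the A-coordinate is (-612/11)/(-153) = 4/11.
[APC] = ½·((-11)·(26/11−(-12)) + (39/11)·(-12−8) + 11·(8−(26/11))) = ½·(-158 − 780/11 + 62) = -918/11, so the B-coordinate is 6/11.
[ABP] = ½·((-11)·(1−(26/11)) + 12·(26/11−8) + (39/11)·(8−1)) = ½·(15 − 744/11 + 273/11) = -153/11, so the C-coordinate is 1/11.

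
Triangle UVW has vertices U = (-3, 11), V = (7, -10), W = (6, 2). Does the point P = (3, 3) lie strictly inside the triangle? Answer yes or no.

Barycentric coordinates of P: (35/99, 2/11, 46/99).
The three coordinates are positive, positive, positive; a point is interior exactly when all three are positive.

yes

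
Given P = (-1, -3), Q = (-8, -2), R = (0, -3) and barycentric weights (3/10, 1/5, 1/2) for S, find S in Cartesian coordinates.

S = (3/10)·P + (1/5)·Q + (1/2)·R.
x-coordinate: (3/10)·(-1) + (1/5)·(-8) + (1/2)·0 = -19/10.
y-coordinate: (3/10)·(-3) + (1/5)·(-2) + (1/2)·(-3) = -14/5.

(-19/10, -14/5)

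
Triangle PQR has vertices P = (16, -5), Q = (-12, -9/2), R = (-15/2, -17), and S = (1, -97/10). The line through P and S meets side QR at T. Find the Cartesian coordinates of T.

Barycentric coordinates of S with respect to PQR: (2/5, 1/5, 2/5).
On side QR the P-coordinate is zero; dropping S's P-weight 2/5 and renormalizing the remaining 1/5 : 2/5 gives weights 1/3, 2/3 on Q, R.
T = (1/3)·(-12, -9/2) + (2/3)·(-15/2, -17) = (-9, -77/6).

(-9, -77/6)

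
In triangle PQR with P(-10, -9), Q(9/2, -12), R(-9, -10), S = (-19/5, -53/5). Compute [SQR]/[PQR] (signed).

1/5

[PQR] = ½·((-10)·(-12−(-10)) + (9/2)·(-10−(-9)) + (-9)·(-9−(-12))) = ½·(20 − 9/2 − 27) = -23/4.
[SQR] = ½·((-19/5)·(-12−(-10)) + (9/2)·(-10−(-53/5)) + (-9)·(-53/5−(-12))) = ½·(38/5 + 27/10 − 63/5) = -23/20, so the ratio is (-23/20)/(-23/4) = 1/5.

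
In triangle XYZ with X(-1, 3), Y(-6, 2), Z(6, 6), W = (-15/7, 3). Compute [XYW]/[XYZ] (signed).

1/7

[XYZ] = ½·((-1)·(2−6) + (-6)·(6−3) + 6·(3−2)) = ½·(4 − 18 + 6) = -4.
[XYW] = ½·((-1)·(2−3) + (-6)·(3−3) + (-15/7)·(3−2)) = ½·(1 + 0 − 15/7) = -4/7, so the ratio is (-4/7)/(-4) = 1/7.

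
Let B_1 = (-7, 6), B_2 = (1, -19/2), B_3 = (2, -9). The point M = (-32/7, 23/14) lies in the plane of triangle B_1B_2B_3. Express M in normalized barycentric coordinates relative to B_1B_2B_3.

Signed area of the reference triangle: [B_1B_2B_3] = ½·((-7)·(-19/2−(-9)) + 1·(-9−6) + 2·(6−(-19/2))) = ½·(7/2 − 15 + 31) = 39/4.
[MB_2B_3] = ½·((-32/7)·(-19/2−(-9)) + 1·(-9−(23/14)) + 2·(23/14−(-19/2))) = ½·(16/7 − 149/14 + 156/7) = 195/28, so the B_1-coordinate is (195/28)/(39/4) = 5/7.
[B_1MB_3] = ½·((-7)·(23/14−(-9)) + (-32/7)·(-9−6) + 2·(6−(23/14))) = ½·(-149/2 + 480/7 + 61/7) = 39/28, so the B_2-coordinate is 1/7.
[B_1B_2M] = ½·((-7)·(-19/2−(23/14)) + 1·(23/14−6) + (-32/7)·(6−(-19/2))) = ½·(78 − 61/14 − 496/7) = 39/28, so the B_3-coordinate is 1/7.
Check: 5/7 + 1/7 + 1/7 = 1.

(5/7, 1/7, 1/7)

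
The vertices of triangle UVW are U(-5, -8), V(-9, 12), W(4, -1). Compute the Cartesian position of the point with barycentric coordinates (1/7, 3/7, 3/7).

P = (1/7)·U + (3/7)·V + (3/7)·W.
x-coordinate: (1/7)·(-5) + (3/7)·(-9) + (3/7)·4 = -20/7.
y-coordinate: (1/7)·(-8) + (3/7)·12 + (3/7)·(-1) = 25/7.

(-20/7, 25/7)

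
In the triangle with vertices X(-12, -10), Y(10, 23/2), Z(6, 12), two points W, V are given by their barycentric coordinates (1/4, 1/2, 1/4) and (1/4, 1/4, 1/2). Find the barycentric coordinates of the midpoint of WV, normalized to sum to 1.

(1/4, 3/8, 3/8)

Since both coordinate triples sum to 1, the midpoint's barycentrics are the componentwise average.
(1/4+1/4)/2 = 1/4; similarly 3/8 and 3/8.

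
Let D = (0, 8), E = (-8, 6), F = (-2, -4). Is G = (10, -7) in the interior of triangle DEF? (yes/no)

no

Barycentric coordinates of G: (51/46, -75/46, 35/23).
The three coordinates are positive, negative, positive; a point is interior exactly when all three are positive.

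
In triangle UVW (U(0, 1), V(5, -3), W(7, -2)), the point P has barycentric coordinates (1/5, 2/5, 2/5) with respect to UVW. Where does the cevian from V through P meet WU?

(14/3, -1)

Line VP meets WU where the V-coordinate vanishes; zeroing P's V-weight and renormalizing leaves W, U-weights 2/5 : 1/5 → (2/3, 1/3).
So Q = (2/3)·W + (1/3)·U = (14/3, -1).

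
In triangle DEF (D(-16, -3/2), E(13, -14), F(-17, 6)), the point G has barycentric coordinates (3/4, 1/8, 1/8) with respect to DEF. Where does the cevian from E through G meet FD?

Line EG meets FD where the E-coordinate vanishes; zeroing G's E-weight and renormalizing leaves F, D-weights 1/8 : 3/4 → (1/7, 6/7).
So H = (1/7)·F + (6/7)·D = (-113/7, -3/7).

(-113/7, -3/7)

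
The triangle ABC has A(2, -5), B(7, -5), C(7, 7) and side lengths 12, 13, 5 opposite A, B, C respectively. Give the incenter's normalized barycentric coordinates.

The incenter has barycentric coordinates proportional to the opposite side lengths: (12 : 13 : 5).
Normalizing by 12+13+5 = 30 gives (2/5, 13/30, 1/6).

(2/5, 13/30, 1/6)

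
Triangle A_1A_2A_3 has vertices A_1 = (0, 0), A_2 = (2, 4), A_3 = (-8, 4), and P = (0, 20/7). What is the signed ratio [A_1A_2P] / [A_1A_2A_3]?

[A_1A_2A_3] = ½·(0·(4−4) + 2·(4−0) + (-8)·(0−4)) = ½·(0 + 8 + 32) = 20.
[A_1A_2P] = ½·(0·(4−(20/7)) + 2·(20/7−0) + 0·(0−4)) = ½·(0 + 40/7 + 0) = 20/7, so the ratio is (20/7)/20 = 1/7.

1/7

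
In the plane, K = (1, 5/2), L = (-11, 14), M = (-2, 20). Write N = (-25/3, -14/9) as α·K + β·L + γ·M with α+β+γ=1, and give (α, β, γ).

Signed area of the reference triangle: [KLM] = ½·(1·(14−20) + (-11)·(20−(5/2)) + (-2)·(5/2−14)) = ½·(-6 − 385/2 + 23) = -351/4.
[NLM] = ½·((-25/3)·(14−20) + (-11)·(20−(-14/9)) + (-2)·(-14/9−14)) = ½·(50 − 2134/9 + 280/9) = -78, so the K-coordinate is (-78)/(-351/4) = 8/9.
[KNM] = ½·(1·(-14/9−20) + (-25/3)·(20−(5/2)) + (-2)·(5/2−(-14/9))) = ½·(-194/9 − 875/6 − 73/9) = -351/4, so the L-coordinate is 1.
[KLN] = ½·(1·(14−(-14/9)) + (-11)·(-14/9−(5/2)) + (-25/3)·(5/2−14)) = ½·(140/9 + 803/18 + 575/6) = 78, so the M-coordinate is -8/9.
Check: 8/9 + 1 − 8/9 = 1.

(8/9, 1, -8/9)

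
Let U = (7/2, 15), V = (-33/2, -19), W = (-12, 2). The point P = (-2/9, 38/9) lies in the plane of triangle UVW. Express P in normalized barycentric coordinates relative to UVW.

(8/9, 4/9, -1/3)

Signed area of the reference triangle: [UVW] = ½·((7/2)·(-19−2) + (-33/2)·(2−15) + (-12)·(15−(-19))) = ½·(-147/2 + 429/2 − 408) = -267/2.
[PVW] = ½·((-2/9)·(-19−2) + (-33/2)·(2−(38/9)) + (-12)·(38/9−(-19))) = ½·(14/3 + 110/3 − 836/3) = -356/3, so the U-coordinate is (-356/3)/(-267/2) = 8/9.
[UPW] = ½·((7/2)·(38/9−2) + (-2/9)·(2−15) + (-12)·(15−(38/9))) = ½·(70/9 + 26/9 − 388/3) = -178/3, so the V-coordinate is 4/9.
[UVP] = ½·((7/2)·(-19−(38/9)) + (-33/2)·(38/9−15) + (-2/9)·(15−(-19))) = ½·(-1463/18 + 1067/6 − 68/9) = 89/2, so the W-coordinate is -1/3.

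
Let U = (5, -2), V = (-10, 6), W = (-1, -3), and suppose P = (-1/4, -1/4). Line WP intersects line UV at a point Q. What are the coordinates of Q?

(0, 2/3)

Barycentric coordinates of P with respect to UVW: (1/2, 1/4, 1/4).
On side UV the W-coordinate is zero; dropping P's W-weight 1/4 and renormalizing the remaining 1/2 : 1/4 gives weights 2/3, 1/3 on U, V.
Q = (2/3)·(5, -2) + (1/3)·(-10, 6) = (0, 2/3).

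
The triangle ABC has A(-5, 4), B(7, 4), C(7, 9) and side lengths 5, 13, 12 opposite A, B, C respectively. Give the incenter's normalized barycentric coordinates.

(1/6, 13/30, 2/5)

The incenter has barycentric coordinates proportional to the opposite side lengths: (5 : 13 : 12).
Normalizing by 5+13+12 = 30 gives (1/6, 13/30, 2/5).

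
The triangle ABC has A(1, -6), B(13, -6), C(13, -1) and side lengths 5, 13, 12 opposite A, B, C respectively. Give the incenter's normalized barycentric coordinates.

The incenter has barycentric coordinates proportional to the opposite side lengths: (5 : 13 : 12).
Normalizing by 5+13+12 = 30 gives (1/6, 13/30, 2/5).

(1/6, 13/30, 2/5)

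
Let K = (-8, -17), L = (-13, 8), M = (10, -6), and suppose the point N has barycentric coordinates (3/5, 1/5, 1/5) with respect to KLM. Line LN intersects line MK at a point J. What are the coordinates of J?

Line LN meets MK where the L-coordinate vanishes; zeroing N's L-weight and renormalizing leaves M, K-weights 1/5 : 3/5 → (1/4, 3/4).
So J = (1/4)·M + (3/4)·K = (-7/2, -57/4).

(-7/2, -57/4)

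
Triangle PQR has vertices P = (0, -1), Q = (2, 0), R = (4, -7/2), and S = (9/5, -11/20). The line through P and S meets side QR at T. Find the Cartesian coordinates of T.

(9/4, -7/16)

Barycentric coordinates of S with respect to PQR: (1/5, 7/10, 1/10).
On side QR the P-coordinate is zero; dropping S's P-weight 1/5 and renormalizing the remaining 7/10 : 1/10 gives weights 7/8, 1/8 on Q, R.
T = (7/8)·(2, 0) + (1/8)·(4, -7/2) = (9/4, -7/16).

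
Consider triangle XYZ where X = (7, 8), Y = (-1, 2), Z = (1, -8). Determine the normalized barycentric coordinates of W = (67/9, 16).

Signed area of the reference triangle: [XYZ] = ½·(7·(2−(-8)) + (-1)·(-8−8) + 1·(8−2)) = ½·(70 + 16 + 6) = 46.
[WYZ] = ½·((67/9)·(2−(-8)) + (-1)·(-8−16) + 1·(16−2)) = ½·(670/9 + 24 + 14) = 506/9, so the X-coordinate is (506/9)/46 = 11/9.
[XWZ] = ½·(7·(16−(-8)) + (67/9)·(-8−8) + 1·(8−16)) = ½·(168 − 1072/9 − 8) = 184/9, so the Y-coordinate is 4/9.
[XYW] = ½·(7·(2−16) + (-1)·(16−8) + (67/9)·(8−2)) = ½·(-98 − 8 + 134/3) = -92/3, so the Z-coordinate is -2/3.

(11/9, 4/9, -2/3)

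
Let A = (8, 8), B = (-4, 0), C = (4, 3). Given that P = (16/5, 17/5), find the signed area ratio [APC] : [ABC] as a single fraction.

[ABC] = ½·(8·(0−3) + (-4)·(3−8) + 4·(8−0)) = ½·(-24 + 20 + 32) = 14.
[APC] = ½·(8·(17/5−3) + (16/5)·(3−8) + 4·(8−(17/5))) = ½·(16/5 − 16 + 92/5) = 14/5, so the ratio is (14/5)/14 = 1/5.

1/5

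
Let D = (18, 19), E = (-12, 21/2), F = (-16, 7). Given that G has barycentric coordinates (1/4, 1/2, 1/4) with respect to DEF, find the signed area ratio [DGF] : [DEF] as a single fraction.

1/2

The signed ratio [DGF]/[DEF] equals the barycentric coordinate of G at vertex E, which is 1/2.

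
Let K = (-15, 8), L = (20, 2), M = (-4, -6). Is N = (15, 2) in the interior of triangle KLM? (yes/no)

Barycentric coordinates of N: (5/53, 177/212, 15/212).
The three coordinates are positive, positive, positive; a point is interior exactly when all three are positive.

yes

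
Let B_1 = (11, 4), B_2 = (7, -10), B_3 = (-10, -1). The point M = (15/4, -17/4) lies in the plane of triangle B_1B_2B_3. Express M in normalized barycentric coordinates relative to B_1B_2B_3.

(1/4, 1/2, 1/4)

Signed area of the reference triangle: [B_1B_2B_3] = ½·(11·(-10−(-1)) + 7·(-1−4) + (-10)·(4−(-10))) = ½·(-99 − 35 − 140) = -137.
[MB_2B_3] = ½·((15/4)·(-10−(-1)) + 7·(-1−(-17/4)) + (-10)·(-17/4−(-10))) = ½·(-135/4 + 91/4 − 115/2) = -137/4, so the B_1-coordinate is (-137/4)/(-137) = 1/4.
[B_1MB_3] = ½·(11·(-17/4−(-1)) + (15/4)·(-1−4) + (-10)·(4−(-17/4))) = ½·(-143/4 − 75/4 − 165/2) = -137/2, so the B_2-coordinate is 1/2.
[B_1B_2M] = ½·(11·(-10−(-17/4)) + 7·(-17/4−4) + (15/4)·(4−(-10))) = ½·(-253/4 − 231/4 + 105/2) = -137/4, so the B_3-coordinate is 1/4.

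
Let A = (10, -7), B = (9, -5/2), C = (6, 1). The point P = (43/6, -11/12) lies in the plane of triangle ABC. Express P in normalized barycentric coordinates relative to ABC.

Signed area of the reference triangle: [ABC] = ½·(10·(-5/2−1) + 9·(1−(-7)) + 6·(-7−(-5/2))) = ½·(-35 + 72 − 27) = 5.
[PBC] = ½·((43/6)·(-5/2−1) + 9·(1−(-11/12)) + 6·(-11/12−(-5/2))) = ½·(-301/12 + 69/4 + 19/2) = 5/6, so the A-coordinate is (5/6)/5 = 1/6.
[APC] = ½·(10·(-11/12−1) + (43/6)·(1−(-7)) + 6·(-7−(-11/12))) = ½·(-115/6 + 172/3 − 73/2) = 5/6, so the B-coordinate is 1/6.
[ABP] = ½·(10·(-5/2−(-11/12)) + 9·(-11/12−(-7)) + (43/6)·(-7−(-5/2))) = ½·(-95/6 + 219/4 − 129/4) = 10/3, so the C-coordinate is 2/3.
Check: 1/6 + 1/6 + 2/3 = 1.

(1/6, 1/6, 2/3)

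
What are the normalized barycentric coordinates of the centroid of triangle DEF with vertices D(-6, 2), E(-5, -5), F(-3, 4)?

(1/3, 1/3, 1/3)

The centroid is the average of the vertices, so each weight is 1/3.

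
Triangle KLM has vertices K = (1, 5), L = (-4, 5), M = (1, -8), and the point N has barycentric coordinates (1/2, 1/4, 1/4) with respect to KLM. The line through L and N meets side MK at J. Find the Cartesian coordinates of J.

Line LN meets MK where the L-coordinate vanishes; zeroing N's L-weight and renormalizing leaves M, K-weights 1/4 : 1/2 → (1/3, 2/3).
So J = (1/3)·M + (2/3)·K = (1, 2/3).

(1, 2/3)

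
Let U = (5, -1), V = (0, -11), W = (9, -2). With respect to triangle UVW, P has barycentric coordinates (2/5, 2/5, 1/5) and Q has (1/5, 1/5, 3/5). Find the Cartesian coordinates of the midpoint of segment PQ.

Barycentric coordinates of the midpoint are the average: (3/10, 3/10, 2/5).
Converting: (3/10)·U + (3/10)·V + (2/5)·W = (51/10, -22/5).

(51/10, -22/5)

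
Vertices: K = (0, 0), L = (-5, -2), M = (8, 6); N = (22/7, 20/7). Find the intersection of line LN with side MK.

(32/5, 24/5)

Barycentric coordinates of N with respect to KLM: (1/7, 2/7, 4/7).
On side MK the L-coordinate is zero; dropping N's L-weight 2/7 and renormalizing the remaining 4/7 : 1/7 gives weights 4/5, 1/5 on M, K.
J = (4/5)·(8, 6) + (1/5)·(0, 0) = (32/5, 24/5).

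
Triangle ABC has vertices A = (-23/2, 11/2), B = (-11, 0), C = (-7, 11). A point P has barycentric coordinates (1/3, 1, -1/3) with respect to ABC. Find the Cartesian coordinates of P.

(-25/2, -11/6)

P = (1/3)·A + 1·B + (-1/3)·C.
x-coordinate: (1/3)·(-23/2) + 1·(-11) + (-1/3)·(-7) = -25/2.
y-coordinate: (1/3)·(11/2) + 1·0 + (-1/3)·11 = -11/6.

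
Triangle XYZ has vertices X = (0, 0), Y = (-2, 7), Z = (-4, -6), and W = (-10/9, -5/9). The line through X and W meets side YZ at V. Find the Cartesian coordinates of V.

Barycentric coordinates of W with respect to XYZ: (2/3, 1/9, 2/9).
On side YZ the X-coordinate is zero; dropping W's X-weight 2/3 and renormalizing the remaining 1/9 : 2/9 gives weights 1/3, 2/3 on Y, Z.
V = (1/3)·(-2, 7) + (2/3)·(-4, -6) = (-10/3, -5/3).

(-10/3, -5/3)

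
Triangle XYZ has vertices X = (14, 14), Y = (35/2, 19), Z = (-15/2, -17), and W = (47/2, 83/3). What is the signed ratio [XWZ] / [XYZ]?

[XYZ] = ½·(14·(19−(-17)) + (35/2)·(-17−14) + (-15/2)·(14−19)) = ½·(504 − 1085/2 + 75/2) = -1/2.
[XWZ] = ½·(14·(83/3−(-17)) + (47/2)·(-17−14) + (-15/2)·(14−(83/3))) = ½·(1876/3 − 1457/2 + 205/2) = -1/3, so the ratio is (-1/3)/(-1/2) = 2/3.

2/3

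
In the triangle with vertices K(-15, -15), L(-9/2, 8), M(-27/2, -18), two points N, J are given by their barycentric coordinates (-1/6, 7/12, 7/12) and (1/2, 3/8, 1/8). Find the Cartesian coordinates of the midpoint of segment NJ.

(-151/16, -121/24)

Barycentric coordinates of the midpoint are the average: (1/6, 23/48, 17/48).
Converting: (1/6)·K + (23/48)·L + (17/48)·M = (-151/16, -121/24).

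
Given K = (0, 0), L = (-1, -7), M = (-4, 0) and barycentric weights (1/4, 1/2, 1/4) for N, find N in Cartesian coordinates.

(-3/2, -7/2)

N = (1/4)·K + (1/2)·L + (1/4)·M.
x-coordinate: (1/4)·0 + (1/2)·(-1) + (1/4)·(-4) = -3/2.
y-coordinate: (1/4)·0 + (1/2)·(-7) + (1/4)·0 = -7/2.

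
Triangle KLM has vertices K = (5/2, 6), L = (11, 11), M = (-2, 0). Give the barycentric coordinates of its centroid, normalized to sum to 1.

(1/3, 1/3, 1/3)

The centroid is the average of the vertices, so each weight is 1/3.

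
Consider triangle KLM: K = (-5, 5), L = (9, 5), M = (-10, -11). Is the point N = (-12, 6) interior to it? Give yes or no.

no

Barycentric coordinates of N: (355/224, -117/224, -1/16).
The three coordinates are positive, negative, negative; a point is interior exactly when all three are positive.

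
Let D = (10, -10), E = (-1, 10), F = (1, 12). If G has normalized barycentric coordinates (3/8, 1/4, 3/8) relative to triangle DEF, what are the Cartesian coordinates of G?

G = (3/8)·D + (1/4)·E + (3/8)·F.
x-coordinate: (3/8)·10 + (1/4)·(-1) + (3/8)·1 = 31/8.
y-coordinate: (3/8)·(-10) + (1/4)·10 + (3/8)·12 = 13/4.

(31/8, 13/4)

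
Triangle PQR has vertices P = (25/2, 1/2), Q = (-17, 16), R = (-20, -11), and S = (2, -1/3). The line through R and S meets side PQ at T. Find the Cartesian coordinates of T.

Barycentric coordinates of S with respect to PQR: (2/3, 1/9, 2/9).
On side PQ the R-coordinate is zero; dropping S's R-weight 2/9 and renormalizing the remaining 2/3 : 1/9 gives weights 6/7, 1/7 on P, Q.
T = (6/7)·(25/2, 1/2) + (1/7)·(-17, 16) = (58/7, 19/7).

(58/7, 19/7)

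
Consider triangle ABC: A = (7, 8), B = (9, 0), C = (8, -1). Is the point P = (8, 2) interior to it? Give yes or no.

Barycentric coordinates of P: (3/10, 3/10, 2/5).
The three coordinates are positive, positive, positive; a point is interior exactly when all three are positive.

yes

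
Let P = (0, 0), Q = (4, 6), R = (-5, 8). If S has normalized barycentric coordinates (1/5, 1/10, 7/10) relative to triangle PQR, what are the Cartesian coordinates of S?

(-31/10, 31/5)

S = (1/5)·P + (1/10)·Q + (7/10)·R.
x-coordinate: (1/5)·0 + (1/10)·4 + (7/10)·(-5) = -31/10.
y-coordinate: (1/5)·0 + (1/10)·6 + (7/10)·8 = 31/5.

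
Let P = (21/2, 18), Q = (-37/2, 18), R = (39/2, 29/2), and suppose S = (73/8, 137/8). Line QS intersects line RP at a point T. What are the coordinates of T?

(183/14, 17)

Barycentric coordinates of S with respect to PQR: (5/8, 1/8, 1/4).
On side RP the Q-coordinate is zero; dropping S's Q-weight 1/8 and renormalizing the remaining 1/4 : 5/8 gives weights 2/7, 5/7 on R, P.
T = (2/7)·(39/2, 29/2) + (5/7)·(21/2, 18) = (183/14, 17).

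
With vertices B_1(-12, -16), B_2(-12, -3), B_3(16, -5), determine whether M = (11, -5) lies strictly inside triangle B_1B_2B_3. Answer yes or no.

Barycentric coordinates of M: (5/182, 55/364, 23/28).
The three coordinates are positive, positive, positive; a point is interior exactly when all three are positive.

yes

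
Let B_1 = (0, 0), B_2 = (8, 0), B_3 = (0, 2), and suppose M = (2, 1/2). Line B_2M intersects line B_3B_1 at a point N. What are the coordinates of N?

Barycentric coordinates of M with respect to B_1B_2B_3: (1/2, 1/4, 1/4).
On side B_3B_1 the B_2-coordinate is zero; dropping M's B_2-weight 1/4 and renormalizing the remaining 1/4 : 1/2 gives weights 1/3, 2/3 on B_3, B_1.
N = (1/3)·(0, 2) + (2/3)·(0, 0) = (0, 2/3).

(0, 2/3)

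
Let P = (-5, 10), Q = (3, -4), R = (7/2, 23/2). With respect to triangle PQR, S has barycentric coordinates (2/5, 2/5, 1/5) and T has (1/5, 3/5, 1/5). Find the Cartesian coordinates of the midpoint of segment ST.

(7/10, 33/10)

Barycentric coordinates of the midpoint are the average: (3/10, 1/2, 1/5).
Converting: (3/10)·P + (1/2)·Q + (1/5)·R = (7/10, 33/10).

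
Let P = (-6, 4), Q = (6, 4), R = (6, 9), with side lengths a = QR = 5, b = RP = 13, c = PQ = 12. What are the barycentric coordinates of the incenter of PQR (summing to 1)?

(1/6, 13/30, 2/5)

The incenter has barycentric coordinates proportional to the opposite side lengths: (5 : 13 : 12).
Normalizing by 5+13+12 = 30 gives (1/6, 13/30, 2/5).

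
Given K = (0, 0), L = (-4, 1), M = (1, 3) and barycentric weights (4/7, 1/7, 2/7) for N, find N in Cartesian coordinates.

(-2/7, 1)

N = (4/7)·K + (1/7)·L + (2/7)·M.
x-coordinate: (4/7)·0 + (1/7)·(-4) + (2/7)·1 = -2/7.
y-coordinate: (4/7)·0 + (1/7)·1 + (2/7)·3 = 1.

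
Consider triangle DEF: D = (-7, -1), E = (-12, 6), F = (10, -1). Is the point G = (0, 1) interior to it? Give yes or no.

yes

Barycentric coordinates of G: (26/119, 2/7, 59/119).
The three coordinates are positive, positive, positive; a point is interior exactly when all three are positive.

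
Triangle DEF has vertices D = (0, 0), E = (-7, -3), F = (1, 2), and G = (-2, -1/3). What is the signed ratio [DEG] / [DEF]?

1/3

[DEF] = ½·(0·(-3−2) + (-7)·(2−0) + 1·(0−(-3))) = ½·(0 − 14 + 3) = -11/2.
[DEG] = ½·(0·(-3−(-1/3)) + (-7)·(-1/3−0) + (-2)·(0−(-3))) = ½·(0 + 7/3 − 6) = -11/6, so the ratio is (-11/6)/(-11/2) = 1/3.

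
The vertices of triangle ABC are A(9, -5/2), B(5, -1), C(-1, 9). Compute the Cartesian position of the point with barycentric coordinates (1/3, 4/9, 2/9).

(5, 13/18)

P = (1/3)·A + (4/9)·B + (2/9)·C.
x-coordinate: (1/3)·9 + (4/9)·5 + (2/9)·(-1) = 5.
y-coordinate: (1/3)·(-5/2) + (4/9)·(-1) + (2/9)·9 = 13/18.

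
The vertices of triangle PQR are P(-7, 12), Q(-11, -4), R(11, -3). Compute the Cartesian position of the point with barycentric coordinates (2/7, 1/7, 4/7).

(19/7, 8/7)

S = (2/7)·P + (1/7)·Q + (4/7)·R.
x-coordinate: (2/7)·(-7) + (1/7)·(-11) + (4/7)·11 = 19/7.
y-coordinate: (2/7)·12 + (1/7)·(-4) + (4/7)·(-3) = 8/7.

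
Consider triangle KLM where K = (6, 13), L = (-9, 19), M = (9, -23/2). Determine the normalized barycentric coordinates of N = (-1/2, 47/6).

(1/6, 1/2, 1/3)

Signed area of the reference triangle: [KLM] = ½·(6·(19−(-23/2)) + (-9)·(-23/2−13) + 9·(13−19)) = ½·(183 + 441/2 − 54) = 699/4.
[NLM] = ½·((-1/2)·(19−(-23/2)) + (-9)·(-23/2−(47/6)) + 9·(47/6−19)) = ½·(-61/4 + 174 − 201/2) = 233/8, so the K-coordinate is (233/8)/(699/4) = 1/6.
[KNM] = ½·(6·(47/6−(-23/2)) + (-1/2)·(-23/2−13) + 9·(13−(47/6))) = ½·(116 + 49/4 + 93/2) = 699/8, so the L-coordinate is 1/2.
[KLN] = ½·(6·(19−(47/6)) + (-9)·(47/6−13) + (-1/2)·(13−19)) = ½·(67 + 93/2 + 3) = 233/4, so the M-coordinate is 1/3.
Check: 1/6 + 1/2 + 1/3 = 1.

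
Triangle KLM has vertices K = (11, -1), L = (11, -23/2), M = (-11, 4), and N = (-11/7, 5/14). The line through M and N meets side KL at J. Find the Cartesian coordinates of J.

(11, -9/2)

Barycentric coordinates of N with respect to KLM: (2/7, 1/7, 4/7).
On side KL the M-coordinate is zero; dropping N's M-weight 4/7 and renormalizing the remaining 2/7 : 1/7 gives weights 2/3, 1/3 on K, L.
J = (2/3)·(11, -1) + (1/3)·(11, -23/2) = (11, -9/2).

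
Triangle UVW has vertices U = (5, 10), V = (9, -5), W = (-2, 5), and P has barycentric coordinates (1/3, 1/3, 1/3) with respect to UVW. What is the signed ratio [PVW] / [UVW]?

The signed ratio [PVW]/[UVW] equals the barycentric coordinate of P at vertex U, which is 1/3.

1/3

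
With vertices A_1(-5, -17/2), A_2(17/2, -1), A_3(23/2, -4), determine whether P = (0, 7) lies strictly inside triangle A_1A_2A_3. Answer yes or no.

Barycentric coordinates of P: (1/42, 311/84, -229/84).
The three coordinates are positive, positive, negative; a point is interior exactly when all three are positive.

no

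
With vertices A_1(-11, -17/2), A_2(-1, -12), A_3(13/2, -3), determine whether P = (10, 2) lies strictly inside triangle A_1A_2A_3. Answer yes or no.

no

Barycentric coordinates of P: (8/155, -91/155, 238/155).
The three coordinates are positive, negative, positive; a point is interior exactly when all three are positive.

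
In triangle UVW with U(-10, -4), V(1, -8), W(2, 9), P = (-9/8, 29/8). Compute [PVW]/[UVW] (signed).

1/4

[UVW] = ½·((-10)·(-8−9) + 1·(9−(-4)) + 2·(-4−(-8))) = ½·(170 + 13 + 8) = 191/2.
[PVW] = ½·((-9/8)·(-8−9) + 1·(9−(29/8)) + 2·(29/8−(-8))) = ½·(153/8 + 43/8 + 93/4) = 191/8, so the ratio is (191/8)/(191/2) = 1/4.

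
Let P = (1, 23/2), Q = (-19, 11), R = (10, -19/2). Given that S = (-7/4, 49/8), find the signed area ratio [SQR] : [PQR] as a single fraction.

[PQR] = ½·(1·(11−(-19/2)) + (-19)·(-19/2−(23/2)) + 10·(23/2−11)) = ½·(41/2 + 399 + 5) = 849/4.
[SQR] = ½·((-7/4)·(11−(-19/2)) + (-19)·(-19/2−(49/8)) + 10·(49/8−11)) = ½·(-287/8 + 2375/8 − 195/4) = 849/8, so the ratio is (849/8)/(849/4) = 1/2.

1/2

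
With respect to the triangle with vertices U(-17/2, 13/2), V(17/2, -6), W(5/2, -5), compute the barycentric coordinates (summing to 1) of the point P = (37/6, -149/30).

Signed area of the reference triangle: [UVW] = ½·((-17/2)·(-6−(-5)) + (17/2)·(-5−(13/2)) + (5/2)·(13/2−(-6))) = ½·(17/2 − 391/4 + 125/4) = -29.
[PVW] = ½·((37/6)·(-6−(-5)) + (17/2)·(-5−(-149/30)) + (5/2)·(-149/30−(-6))) = ½·(-37/6 − 17/60 + 31/12) = -29/15, so the U-coordinate is (-29/15)/(-29) = 1/15.
[UPW] = ½·((-17/2)·(-149/30−(-5)) + (37/6)·(-5−(13/2)) + (5/2)·(13/2−(-149/30))) = ½·(-17/60 − 851/12 + 86/3) = -319/15, so the V-coordinate is 11/15.
[UVP] = ½·((-17/2)·(-6−(-149/30)) + (17/2)·(-149/30−(13/2)) + (37/6)·(13/2−(-6))) = ½·(527/60 − 1462/15 + 925/12) = -29/5, so the W-coordinate is 1/5.

(1/15, 11/15, 1/5)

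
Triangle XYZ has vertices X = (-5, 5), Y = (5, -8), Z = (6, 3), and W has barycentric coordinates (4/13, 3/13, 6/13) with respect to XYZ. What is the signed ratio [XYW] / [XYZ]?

The signed ratio [XYW]/[XYZ] equals the barycentric coordinate of W at vertex Z, which is 6/13.

6/13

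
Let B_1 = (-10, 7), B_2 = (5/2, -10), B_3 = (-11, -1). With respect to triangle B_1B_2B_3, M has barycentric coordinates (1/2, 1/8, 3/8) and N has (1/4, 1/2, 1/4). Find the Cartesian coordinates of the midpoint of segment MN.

(-205/32, -13/16)

Barycentric coordinates of the midpoint are the average: (3/8, 5/16, 5/16).
Converting: (3/8)·B_1 + (5/16)·B_2 + (5/16)·B_3 = (-205/32, -13/16).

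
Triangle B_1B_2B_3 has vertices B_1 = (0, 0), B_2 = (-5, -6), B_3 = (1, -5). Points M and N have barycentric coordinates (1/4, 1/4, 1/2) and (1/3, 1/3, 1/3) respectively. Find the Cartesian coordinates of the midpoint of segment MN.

(-25/24, -23/6)

Barycentric coordinates of the midpoint are the average: (7/24, 7/24, 5/12).
Converting: (7/24)·B_1 + (7/24)·B_2 + (5/12)·B_3 = (-25/24, -23/6).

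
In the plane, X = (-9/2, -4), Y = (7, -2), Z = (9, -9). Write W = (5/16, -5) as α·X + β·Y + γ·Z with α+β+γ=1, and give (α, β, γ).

Signed area of the reference triangle: [XYZ] = ½·((-9/2)·(-2−(-9)) + 7·(-9−(-4)) + 9·(-4−(-2))) = ½·(-63/2 − 35 − 18) = -169/4.
[WYZ] = ½·((5/16)·(-2−(-9)) + 7·(-9−(-5)) + 9·(-5−(-2))) = ½·(35/16 − 28 − 27) = -845/32, so the X-coordinate is (-845/32)/(-169/4) = 5/8.
[XWZ] = ½·((-9/2)·(-5−(-9)) + (5/16)·(-9−(-4)) + 9·(-4−(-5))) = ½·(-18 − 25/16 + 9) = -169/32, so the Y-coordinate is 1/8.
[XYW] = ½·((-9/2)·(-2−(-5)) + 7·(-5−(-4)) + (5/16)·(-4−(-2))) = ½·(-27/2 − 7 − 5/8) = -169/16, so the Z-coordinate is 1/4.

(5/8, 1/8, 1/4)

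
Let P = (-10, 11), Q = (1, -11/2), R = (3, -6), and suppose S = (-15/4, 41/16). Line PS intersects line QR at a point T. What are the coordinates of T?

(5/2, -47/8)

Barycentric coordinates of S with respect to PQR: (1/2, 1/8, 3/8).
On side QR the P-coordinate is zero; dropping S's P-weight 1/2 and renormalizing the remaining 1/8 : 3/8 gives weights 1/4, 3/4 on Q, R.
T = (1/4)·(1, -11/2) + (3/4)·(3, -6) = (5/2, -47/8).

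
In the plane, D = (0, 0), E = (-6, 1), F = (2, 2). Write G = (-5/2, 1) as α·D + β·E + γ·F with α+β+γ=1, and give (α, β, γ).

(1/4, 1/2, 1/4)

Signed area of the reference triangle: [DEF] = ½·(0·(1−2) + (-6)·(2−0) + 2·(0−1)) = ½·(0 − 12 − 2) = -7.
[GEF] = ½·((-5/2)·(1−2) + (-6)·(2−1) + 2·(1−1)) = ½·(5/2 − 6 + 0) = -7/4, so the D-coordinate is (-7/4)/(-7) = 1/4.
[DGF] = ½·(0·(1−2) + (-5/2)·(2−0) + 2·(0−1)) = ½·(0 − 5 − 2) = -7/2, so the E-coordinate is 1/2.
[DEG] = ½·(0·(1−1) + (-6)·(1−0) + (-5/2)·(0−1)) = ½·(0 − 6 + 5/2) = -7/4, so the F-coordinate is 1/4.
Check: 1/4 + 1/2 + 1/4 = 1.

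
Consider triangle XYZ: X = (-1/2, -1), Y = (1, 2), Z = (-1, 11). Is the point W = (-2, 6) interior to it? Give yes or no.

no

Barycentric coordinates of W: (38/39, -29/39, 10/13).
The three coordinates are positive, negative, positive; a point is interior exactly when all three are positive.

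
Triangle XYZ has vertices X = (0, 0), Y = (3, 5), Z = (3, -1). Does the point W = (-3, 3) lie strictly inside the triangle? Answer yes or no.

Barycentric coordinates of W: (2, 1/3, -4/3).
The three coordinates are positive, positive, negative; a point is interior exactly when all three are positive.

no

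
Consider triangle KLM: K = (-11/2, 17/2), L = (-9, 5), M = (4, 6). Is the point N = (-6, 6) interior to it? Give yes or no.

Barycentric coordinates of N: (5/21, 25/42, 1/6).
The three coordinates are positive, positive, positive; a point is interior exactly when all three are positive.

yes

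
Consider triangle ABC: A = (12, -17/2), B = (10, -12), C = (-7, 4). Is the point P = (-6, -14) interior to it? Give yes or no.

no

Barycentric coordinates of P: (-580/183, 659/183, 104/183).
The three coordinates are negative, positive, positive; a point is interior exactly when all three are positive.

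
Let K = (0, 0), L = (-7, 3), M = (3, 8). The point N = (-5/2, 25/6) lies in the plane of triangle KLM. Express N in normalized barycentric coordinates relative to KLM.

Signed area of the reference triangle: [KLM] = ½·(0·(3−8) + (-7)·(8−0) + 3·(0−3)) = ½·(0 − 56 − 9) = -65/2.
[NLM] = ½·((-5/2)·(3−8) + (-7)·(8−(25/6)) + 3·(25/6−3)) = ½·(25/2 − 161/6 + 7/2) = -65/12, so the K-coordinate is (-65/12)/(-65/2) = 1/6.
[KNM] = ½·(0·(25/6−8) + (-5/2)·(8−0) + 3·(0−(25/6))) = ½·(0 − 20 − 25/2) = -65/4, so the L-coordinate is 1/2.
[KLN] = ½·(0·(3−(25/6)) + (-7)·(25/6−0) + (-5/2)·(0−3)) = ½·(0 − 175/6 + 15/2) = -65/6, so the M-coordinate is 1/3.

(1/6, 1/2, 1/3)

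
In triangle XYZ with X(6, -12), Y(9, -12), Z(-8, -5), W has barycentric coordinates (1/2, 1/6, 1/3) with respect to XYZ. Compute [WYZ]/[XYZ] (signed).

The signed ratio [WYZ]/[XYZ] equals the barycentric coordinate of W at vertex X, which is 1/2.

1/2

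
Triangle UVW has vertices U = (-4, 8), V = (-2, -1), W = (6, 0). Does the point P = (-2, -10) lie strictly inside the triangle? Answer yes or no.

no

Barycentric coordinates of P: (-36/37, 82/37, -9/37).
The three coordinates are negative, positive, negative; a point is interior exactly when all three are positive.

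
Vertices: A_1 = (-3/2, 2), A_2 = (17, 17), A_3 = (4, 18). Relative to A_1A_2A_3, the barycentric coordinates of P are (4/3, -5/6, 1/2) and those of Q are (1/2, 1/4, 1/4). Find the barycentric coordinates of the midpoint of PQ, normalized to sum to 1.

(11/12, -7/24, 3/8)

Since both coordinate triples sum to 1, the midpoint's barycentrics are the componentwise average.
(4/3+1/2)/2 = 11/12; similarly -7/24 and 3/8.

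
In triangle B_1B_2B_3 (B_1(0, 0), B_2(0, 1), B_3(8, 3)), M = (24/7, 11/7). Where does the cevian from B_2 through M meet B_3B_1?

(24/5, 9/5)

Barycentric coordinates of M with respect to B_1B_2B_3: (2/7, 2/7, 3/7).
On side B_3B_1 the B_2-coordinate is zero; dropping M's B_2-weight 2/7 and renormalizing the remaining 3/7 : 2/7 gives weights 3/5, 2/5 on B_3, B_1.
N = (3/5)·(8, 3) + (2/5)·(0, 0) = (24/5, 9/5).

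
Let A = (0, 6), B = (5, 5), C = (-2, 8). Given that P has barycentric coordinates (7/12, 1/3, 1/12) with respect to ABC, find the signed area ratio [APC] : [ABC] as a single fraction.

The signed ratio [APC]/[ABC] equals the barycentric coordinate of P at vertex B, which is 1/3.

1/3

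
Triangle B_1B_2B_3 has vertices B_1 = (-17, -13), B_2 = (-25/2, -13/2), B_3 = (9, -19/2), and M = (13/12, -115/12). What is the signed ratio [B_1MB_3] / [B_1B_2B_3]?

[B_1B_2B_3] = ½·((-17)·(-13/2−(-19/2)) + (-25/2)·(-19/2−(-13)) + 9·(-13−(-13/2))) = ½·(-51 − 175/4 − 117/2) = -613/8.
[B_1MB_3] = ½·((-17)·(-115/12−(-19/2)) + (13/12)·(-19/2−(-13)) + 9·(-13−(-115/12))) = ½·(17/12 + 91/24 − 123/4) = -613/48, so the ratio is (-613/48)/(-613/8) = 1/6.

1/6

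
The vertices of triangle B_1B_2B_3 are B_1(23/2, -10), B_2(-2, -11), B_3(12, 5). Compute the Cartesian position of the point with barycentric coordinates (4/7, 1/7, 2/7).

M = (4/7)·B_1 + (1/7)·B_2 + (2/7)·B_3.
x-coordinate: (4/7)·(23/2) + (1/7)·(-2) + (2/7)·12 = 68/7.
y-coordinate: (4/7)·(-10) + (1/7)·(-11) + (2/7)·5 = -41/7.

(68/7, -41/7)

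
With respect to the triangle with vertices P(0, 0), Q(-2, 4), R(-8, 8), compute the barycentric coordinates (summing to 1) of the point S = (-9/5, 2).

(7/10, 1/10, 1/5)

Signed area of the reference triangle: [PQR] = ½·(0·(4−8) + (-2)·(8−0) + (-8)·(0−4)) = ½·(0 − 16 + 32) = 8.
[SQR] = ½·((-9/5)·(4−8) + (-2)·(8−2) + (-8)·(2−4)) = ½·(36/5 − 12 + 16) = 28/5, so the P-coordinate is (28/5)/8 = 7/10.
[PSR] = ½·(0·(2−8) + (-9/5)·(8−0) + (-8)·(0−2)) = ½·(0 − 72/5 + 16) = 4/5, so the Q-coordinate is 1/10.
[PQS] = ½·(0·(4−2) + (-2)·(2−0) + (-9/5)·(0−4)) = ½·(0 − 4 + 36/5) = 8/5, so the R-coordinate is 1/5.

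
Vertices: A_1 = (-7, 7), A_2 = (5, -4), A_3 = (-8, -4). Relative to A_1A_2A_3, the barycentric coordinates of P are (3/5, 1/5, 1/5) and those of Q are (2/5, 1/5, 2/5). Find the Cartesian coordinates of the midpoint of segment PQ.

Barycentric coordinates of the midpoint are the average: (1/2, 1/5, 3/10).
Converting: (1/2)·A_1 + (1/5)·A_2 + (3/10)·A_3 = (-49/10, 3/2).

(-49/10, 3/2)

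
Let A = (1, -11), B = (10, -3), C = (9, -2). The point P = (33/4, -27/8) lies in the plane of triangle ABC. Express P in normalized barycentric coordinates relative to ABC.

(1/8, 1/4, 5/8)

Signed area of the reference triangle: [ABC] = ½·(1·(-3−(-2)) + 10·(-2−(-11)) + 9·(-11−(-3))) = ½·(-1 + 90 − 72) = 17/2.
[PBC] = ½·((33/4)·(-3−(-2)) + 10·(-2−(-27/8)) + 9·(-27/8−(-3))) = ½·(-33/4 + 55/4 − 27/8) = 17/16, so the A-coordinate is (17/16)/(17/2) = 1/8.
[APC] = ½·(1·(-27/8−(-2)) + (33/4)·(-2−(-11)) + 9·(-11−(-27/8))) = ½·(-11/8 + 297/4 − 549/8) = 17/8, so the B-coordinate is 1/4.
[ABP] = ½·(1·(-3−(-27/8)) + 10·(-27/8−(-11)) + (33/4)·(-11−(-3))) = ½·(3/8 + 305/4 − 66) = 85/16, so the C-coordinate is 5/8.
Check: 1/8 + 1/4 + 5/8 = 1.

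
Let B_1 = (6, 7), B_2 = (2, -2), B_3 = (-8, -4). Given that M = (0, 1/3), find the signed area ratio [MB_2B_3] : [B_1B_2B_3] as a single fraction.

1/3

[B_1B_2B_3] = ½·(6·(-2−(-4)) + 2·(-4−7) + (-8)·(7−(-2))) = ½·(12 − 22 − 72) = -41.
[MB_2B_3] = ½·(0·(-2−(-4)) + 2·(-4−(1/3)) + (-8)·(1/3−(-2))) = ½·(0 − 26/3 − 56/3) = -41/3, so the ratio is (-41/3)/(-41) = 1/3.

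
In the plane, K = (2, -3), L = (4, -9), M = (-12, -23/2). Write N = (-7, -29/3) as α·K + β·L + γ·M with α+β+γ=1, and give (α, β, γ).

Signed area of the reference triangle: [KLM] = ½·(2·(-9−(-23/2)) + 4·(-23/2−(-3)) + (-12)·(-3−(-9))) = ½·(5 − 34 − 72) = -101/2.
[NLM] = ½·((-7)·(-9−(-23/2)) + 4·(-23/2−(-29/3)) + (-12)·(-29/3−(-9))) = ½·(-35/2 − 22/3 + 8) = -101/12, so the K-coordinate is (-101/12)/(-101/2) = 1/6.
[KNM] = ½·(2·(-29/3−(-23/2)) + (-7)·(-23/2−(-3)) + (-12)·(-3−(-29/3))) = ½·(11/3 + 119/2 − 80) = -101/12, so the L-coordinate is 1/6.
[KLN] = ½·(2·(-9−(-29/3)) + 4·(-29/3−(-3)) + (-7)·(-3−(-9))) = ½·(4/3 − 80/3 − 42) = -101/3, so the M-coordinate is 2/3.
Check: 1/6 + 1/6 + 2/3 = 1.

(1/6, 1/6, 2/3)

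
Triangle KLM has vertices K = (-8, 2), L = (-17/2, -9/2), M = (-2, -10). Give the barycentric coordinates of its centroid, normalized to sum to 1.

The centroid is the average of the vertices, so each weight is 1/3.

(1/3, 1/3, 1/3)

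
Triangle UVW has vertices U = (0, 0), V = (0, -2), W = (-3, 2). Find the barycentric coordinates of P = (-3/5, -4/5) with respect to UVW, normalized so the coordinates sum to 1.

(1/5, 3/5, 1/5)

Signed area of the reference triangle: [UVW] = ½·(0·(-2−2) + 0·(2−0) + (-3)·(0−(-2))) = ½·(0 + 0 − 6) = -3.
[PVW] = ½·((-3/5)·(-2−2) + 0·(2−(-4/5)) + (-3)·(-4/5−(-2))) = ½·(12/5 + 0 − 18/5) = -3/5, so the U-coordinate is (-3/5)/(-3) = 1/5.
[UPW] = ½·(0·(-4/5−2) + (-3/5)·(2−0) + (-3)·(0−(-4/5))) = ½·(0 − 6/5 − 12/5) = -9/5, so the V-coordinate is 3/5.
[UVP] = ½·(0·(-2−(-4/5)) + 0·(-4/5−0) + (-3/5)·(0−(-2))) = ½·(0 + 0 − 6/5) = -3/5, so the W-coordinate is 1/5.
Check: 1/5 + 3/5 + 1/5 = 1.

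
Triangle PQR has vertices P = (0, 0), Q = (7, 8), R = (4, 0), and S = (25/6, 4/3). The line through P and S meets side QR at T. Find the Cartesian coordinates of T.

Barycentric coordinates of S with respect to PQR: (1/12, 1/6, 3/4).
On side QR the P-coordinate is zero; dropping S's P-weight 1/12 and renormalizing the remaining 1/6 : 3/4 gives weights 2/11, 9/11 on Q, R.
T = (2/11)·(7, 8) + (9/11)·(4, 0) = (50/11, 16/11).

(50/11, 16/11)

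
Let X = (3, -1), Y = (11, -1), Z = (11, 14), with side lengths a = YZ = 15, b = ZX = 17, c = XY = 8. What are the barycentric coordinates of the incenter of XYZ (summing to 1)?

(3/8, 17/40, 1/5)

The incenter has barycentric coordinates proportional to the opposite side lengths: (15 : 17 : 8).
Normalizing by 15+17+8 = 40 gives (3/8, 17/40, 1/5).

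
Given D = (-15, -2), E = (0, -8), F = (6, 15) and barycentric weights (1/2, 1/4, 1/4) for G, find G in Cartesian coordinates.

G = (1/2)·D + (1/4)·E + (1/4)·F.
x-coordinate: (1/2)·(-15) + (1/4)·0 + (1/4)·6 = -6.
y-coordinate: (1/2)·(-2) + (1/4)·(-8) + (1/4)·15 = 3/4.

(-6, 3/4)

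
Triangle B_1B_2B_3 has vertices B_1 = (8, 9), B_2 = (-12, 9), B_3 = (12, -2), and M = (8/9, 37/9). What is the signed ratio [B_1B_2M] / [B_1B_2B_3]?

4/9

[B_1B_2B_3] = ½·(8·(9−(-2)) + (-12)·(-2−9) + 12·(9−9)) = ½·(88 + 132 + 0) = 110.
[B_1B_2M] = ½·(8·(9−(37/9)) + (-12)·(37/9−9) + (8/9)·(9−9)) = ½·(352/9 + 176/3 + 0) = 440/9, so the ratio is (440/9)/110 = 4/9.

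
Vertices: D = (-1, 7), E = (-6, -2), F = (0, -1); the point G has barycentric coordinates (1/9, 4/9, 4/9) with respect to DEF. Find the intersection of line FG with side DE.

(-5, -1/5)

Line FG meets DE where the F-coordinate vanishes; zeroing G's F-weight and renormalizing leaves D, E-weights 1/9 : 4/9 → (1/5, 4/5).
So H = (1/5)·D + (4/5)·E = (-5, -1/5).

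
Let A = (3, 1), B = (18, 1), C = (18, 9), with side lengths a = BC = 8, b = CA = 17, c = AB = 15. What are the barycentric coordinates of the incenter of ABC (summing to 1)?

(1/5, 17/40, 3/8)

The incenter has barycentric coordinates proportional to the opposite side lengths: (8 : 17 : 15).
Normalizing by 8+17+15 = 40 gives (1/5, 17/40, 3/8).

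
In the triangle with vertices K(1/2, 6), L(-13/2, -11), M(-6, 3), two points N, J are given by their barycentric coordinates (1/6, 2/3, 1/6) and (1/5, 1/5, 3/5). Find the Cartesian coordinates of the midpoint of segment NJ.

Barycentric coordinates of the midpoint are the average: (11/60, 13/30, 23/60).
Converting: (11/60)·K + (13/30)·L + (23/60)·M = (-201/40, -151/60).

(-201/40, -151/60)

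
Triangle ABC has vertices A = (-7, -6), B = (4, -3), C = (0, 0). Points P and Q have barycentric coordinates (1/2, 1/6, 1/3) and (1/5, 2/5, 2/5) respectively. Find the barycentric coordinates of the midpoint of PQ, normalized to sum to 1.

(7/20, 17/60, 11/30)

Since both coordinate triples sum to 1, the midpoint's barycentrics are the componentwise average.
(1/2+1/5)/2 = 7/20; similarly 17/60 and 11/30.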